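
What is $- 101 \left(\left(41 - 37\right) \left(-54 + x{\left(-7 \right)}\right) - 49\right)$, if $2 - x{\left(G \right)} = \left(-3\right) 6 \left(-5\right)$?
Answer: $62317$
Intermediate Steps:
$x{\left(G \right)} = -88$ ($x{\left(G \right)} = 2 - \left(-3\right) 6 \left(-5\right) = 2 - \left(-18\right) \left(-5\right) = 2 - 90 = -88$)
$- 101 \left(\left(41 - 37\right) \left(-54 + x{\left(-7 \right)}\right) - 49\right) = - 101 \left(\left(41 - 37\right) \left(-54 - 88\right) - 49\right) = - 101 \left(4 \left(-142\right) - 49\right) = - 101 \left(-568 - 49\right) = \left(-101\right) \left(-617\right) = 62317$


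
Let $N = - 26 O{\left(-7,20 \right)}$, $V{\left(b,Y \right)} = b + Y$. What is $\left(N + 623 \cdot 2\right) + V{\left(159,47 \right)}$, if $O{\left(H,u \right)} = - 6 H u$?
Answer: $-20388$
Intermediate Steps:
$V{\left(b,Y \right)} = Y + b$
$O{\left(H,u \right)} = - 6 H u$
$N = -21840$ ($N = - 26 \left(\left(-6\right) \left(-7\right) 20\right) = \left(-26\right) 840 = -21840$)
$\left(N + 623 \cdot 2\right) + V{\left(159,47 \right)} = \left(-21840 + 623 \cdot 2\right) + \left(47 + 159\right) = \left(-21840 + 1246\right) + 206 = -20594 + 206 = -20388$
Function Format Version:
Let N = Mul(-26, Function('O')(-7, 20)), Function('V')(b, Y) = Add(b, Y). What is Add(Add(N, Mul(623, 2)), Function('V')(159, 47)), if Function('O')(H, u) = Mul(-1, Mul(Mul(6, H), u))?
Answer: -20388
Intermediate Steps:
Function('V')(b, Y) = Add(Y, b)
Function('O')(H, u) = Mul(-6, H, u) (Function('O')(H, u) = Mul(-1, Mul(6, H, u)) = Mul(-6, H, u))
N = -21840 (N = Mul(-26, Mul(-6, -7, 20)) = Mul(-26, 840) = -21840)
Add(Add(N, Mul(623, 2)), Function('V')(159, 47)) = Add(Add(-21840, Mul(623, 2)), Add(47, 159)) = Add(Add(-21840, 1246), 206) = Add(-20594, 206) = -20388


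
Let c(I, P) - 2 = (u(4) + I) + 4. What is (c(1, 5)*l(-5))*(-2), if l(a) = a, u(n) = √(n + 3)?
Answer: 70 + 10*√7 ≈ 96.458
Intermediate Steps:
u(n) = √(3 + n)
c(I, P) = 6 + I + √7 (c(I, P) = 2 + ((√(3 + 4) + I) + 4) = 2 + ((√7 + I) + 4) = 2 + ((I + √7) + 4) = 2 + (4 + I + √7) = 6 + I + √7)
(c(1, 5)*l(-5))*(-2) = ((6 + 1 + √7)*(-5))*(-2) = ((7 + √7)*(-5))*(-2) = (-35 - 5*√7)*(-2) = 70 + 10*√7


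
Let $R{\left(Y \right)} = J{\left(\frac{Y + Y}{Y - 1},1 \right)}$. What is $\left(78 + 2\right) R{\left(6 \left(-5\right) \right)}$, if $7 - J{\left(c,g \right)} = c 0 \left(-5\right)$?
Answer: $560$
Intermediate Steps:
$J{\left(c,g \right)} = 7$ ($J{\left(c,g \right)} = 7 - c 0 \left(-5\right) = 7 - 0 \left(-5\right) = 7 - 0 = 7 + 0 = 7$)
$R{\left(Y \right)} = 7$
$\left(78 + 2\right) R{\left(6 \left(-5\right) \right)} = \left(78 + 2\right) 7 = 80 \cdot 7 = 560$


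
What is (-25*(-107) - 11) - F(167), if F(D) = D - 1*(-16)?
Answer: 2481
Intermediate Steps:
F(D) = 16 + D (F(D) = D + 16 = 16 + D)
(-25*(-107) - 11) - F(167) = (-25*(-107) - 11) - (16 + 167) = (2675 - 11) - 1*183 = 2664 - 183 = 2481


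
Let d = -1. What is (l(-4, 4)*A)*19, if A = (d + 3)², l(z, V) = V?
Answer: 304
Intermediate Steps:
A = 4 (A = (-1 + 3)² = 2² = 4)
(l(-4, 4)*A)*19 = (4*4)*19 = 16*19 = 304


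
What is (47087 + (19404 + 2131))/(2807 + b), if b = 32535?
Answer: 34311/17671 ≈ 1.9417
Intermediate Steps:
(47087 + (19404 + 2131))/(2807 + b) = (47087 + (19404 + 2131))/(2807 + 32535) = (47087 + 21535)/35342 = 68622*(1/35342) = 34311/17671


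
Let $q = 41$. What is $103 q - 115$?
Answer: $4108$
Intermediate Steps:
$103 q - 115 = 103 \cdot 41 - 115 = 4223 - 115 = 4108$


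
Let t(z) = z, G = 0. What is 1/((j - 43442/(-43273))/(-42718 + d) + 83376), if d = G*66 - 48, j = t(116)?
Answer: 925306559/77148357131629 ≈ 1.1994e-5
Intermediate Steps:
j = 116
d = -48 (d = 0*66 - 48 = 0 - 48 = -48)
1/((j - 43442/(-43273))/(-42718 + d) + 83376) = 1/((116 - 43442/(-43273))/(-42718 - 48) + 83376) = 1/((116 - 43442*(-1/43273))/(-42766) + 83376) = 1/((116 + 43442/43273)*(-1/42766) + 83376) = 1/((5063110/43273)*(-1/42766) + 83376) = 1/(-2531555/925306559 + 83376) = 1/(77148357131629/925306559) = 925306559/77148357131629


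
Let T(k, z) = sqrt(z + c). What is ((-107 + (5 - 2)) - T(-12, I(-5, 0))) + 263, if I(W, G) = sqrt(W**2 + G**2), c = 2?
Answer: 159 - sqrt(7) ≈ 156.35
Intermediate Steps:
I(W, G) = sqrt(G**2 + W**2)
T(k, z) = sqrt(2 + z) (T(k, z) = sqrt(z + 2) = sqrt(2 + z))
((-107 + (5 - 2)) - T(-12, I(-5, 0))) + 263 = ((-107 + (5 - 2)) - sqrt(2 + sqrt(0**2 + (-5)**2))) + 263 = ((-107 + 3) - sqrt(2 + sqrt(0 + 25))) + 263 = (-104 - sqrt(2 + sqrt(25))) + 263 = (-104 - sqrt(2 + 5)) + 263 = (-104 - sqrt(7)) + 263 = 159 - sqrt(7)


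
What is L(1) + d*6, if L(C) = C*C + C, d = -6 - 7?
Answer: -76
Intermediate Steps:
d = -13
L(C) = C + C² (L(C) = C² + C = C + C²)
L(1) + d*6 = 1*(1 + 1) - 13*6 = 1*2 - 78 = 2 - 78 = -76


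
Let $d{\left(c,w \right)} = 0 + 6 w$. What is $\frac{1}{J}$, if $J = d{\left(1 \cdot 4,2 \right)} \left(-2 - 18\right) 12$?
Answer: $- \frac{1}{2880} \approx -0.00034722$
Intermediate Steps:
$d{\left(c,w \right)} = 6 w$
$J = -2880$ ($J = 6 \cdot 2 \left(-2 - 18\right) 12 = 12 \left(-2 - 18\right) 12 = 12 \left(-20\right) 12 = \left(-240\right) 12 = -2880$)
$\frac{1}{J} = \frac{1}{-2880} = - \frac{1}{2880}$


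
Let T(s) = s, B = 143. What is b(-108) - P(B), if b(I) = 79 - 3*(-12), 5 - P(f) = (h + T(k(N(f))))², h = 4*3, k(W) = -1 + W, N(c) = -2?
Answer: 191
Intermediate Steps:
h = 12
P(f) = -76 (P(f) = 5 - (12 + (-1 - 2))² = 5 - (12 - 3)² = 5 - 1*9² = 5 - 1*81 = 5 - 81 = -76)
b(I) = 115 (b(I) = 79 + 36 = 115)
b(-108) - P(B) = 115 - 1*(-76) = 115 + 76 = 191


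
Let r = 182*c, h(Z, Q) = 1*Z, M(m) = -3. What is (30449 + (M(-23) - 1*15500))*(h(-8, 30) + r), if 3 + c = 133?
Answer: 353502792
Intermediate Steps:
c = 130 (c = -3 + 133 = 130)
h(Z, Q) = Z
r = 23660 (r = 182*130 = 23660)
(30449 + (M(-23) - 1*15500))*(h(-8, 30) + r) = (30449 + (-3 - 1*15500))*(-8 + 23660) = (30449 + (-3 - 15500))*23652 = (30449 - 15503)*23652 = 14946*23652 = 353502792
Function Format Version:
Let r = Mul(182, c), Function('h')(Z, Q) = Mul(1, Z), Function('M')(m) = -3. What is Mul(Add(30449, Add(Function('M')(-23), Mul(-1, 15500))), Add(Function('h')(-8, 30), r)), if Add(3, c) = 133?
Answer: 353502792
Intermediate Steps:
c = 130 (c = Add(-3, 133) = 130)
Function('h')(Z, Q) = Z
r = 23660 (r = Mul(182, 130) = 23660)
Mul(Add(30449, Add(Function('M')(-23), Mul(-1, 15500))), Add(Function('h')(-8, 30), r)) = Mul(Add(30449, Add(-3, Mul(-1, 15500))), Add(-8, 23660)) = Mul(Add(30449, Add(-3, -15500)), 23652) = Mul(Add(30449, -15503), 23652) = Mul(14946, 23652) = 353502792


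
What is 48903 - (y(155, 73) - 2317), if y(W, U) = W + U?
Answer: 50992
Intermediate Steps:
y(W, U) = U + W
48903 - (y(155, 73) - 2317) = 48903 - ((73 + 155) - 2317) = 48903 - (228 - 2317) = 48903 - 1*(-2089) = 48903 + 2089 = 50992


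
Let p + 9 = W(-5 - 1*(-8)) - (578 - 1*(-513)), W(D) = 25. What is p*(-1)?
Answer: 1075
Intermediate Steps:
p = -1075 (p = -9 + (25 - (578 - 1*(-513))) = -9 + (25 - (578 + 513)) = -9 + (25 - 1*1091) = -9 + (25 - 1091) = -9 - 1066 = -1075)
p*(-1) = -1075*(-1) = 1075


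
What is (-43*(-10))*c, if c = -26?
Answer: -11180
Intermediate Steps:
(-43*(-10))*c = -43*(-10)*(-26) = 430*(-26) = -11180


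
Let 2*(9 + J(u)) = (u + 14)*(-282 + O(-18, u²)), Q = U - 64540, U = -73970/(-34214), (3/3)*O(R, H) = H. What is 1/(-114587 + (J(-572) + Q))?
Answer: -17107/1563319633973 ≈ -1.0943e-8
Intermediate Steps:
O(R, H) = H
U = 36985/17107 (U = -73970*(-1/34214) = 36985/17107 ≈ 2.1620)
Q = -1104048795/17107 (Q = 36985/17107 - 64540 = -1104048795/17107 ≈ -64538.)
J(u) = -9 + (-282 + u²)*(14 + u)/2 (J(u) = -9 + ((u + 14)*(-282 + u²))/2 = -9 + ((14 + u)*(-282 + u²))/2 = -9 + ((-282 + u²)*(14 + u))/2 = -9 + (-282 + u²)*(14 + u)/2)
1/(-114587 + (J(-572) + Q)) = 1/(-114587 + ((-1983 + (½)*(-572)³ - 141*(-572) + 7*(-572)²) - 1104048795/17107)) = 1/(-114587 + ((-1983 + (½)*(-187149248) + 80652 + 7*327184) - 1104048795/17107)) = 1/(-114587 + ((-1983 - 93574624 + 80652 + 2290288) - 1104048795/17107)) = 1/(-114587 + (-91205667 - 1104048795/17107)) = 1/(-114587 - 1561359394164/17107) = 1/(-1563319633973/17107) = -17107/1563319633973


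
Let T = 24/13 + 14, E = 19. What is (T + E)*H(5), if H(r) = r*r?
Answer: 11325/13 ≈ 871.15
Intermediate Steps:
T = 206/13 (T = 24*(1/13) + 14 = 24/13 + 14 = 206/13 ≈ 15.846)
H(r) = r²
(T + E)*H(5) = (206/13 + 19)*5² = (453/13)*25 = 11325/13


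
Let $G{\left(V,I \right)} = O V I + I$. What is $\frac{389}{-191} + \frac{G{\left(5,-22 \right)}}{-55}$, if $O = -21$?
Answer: $- \frac{41673}{955} \approx -43.637$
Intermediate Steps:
$G{\left(V,I \right)} = I - 21 I V$ ($G{\left(V,I \right)} = - 21 V I + I = - 21 I V + I = I - 21 I V$)
$\frac{389}{-191} + \frac{G{\left(5,-22 \right)}}{-55} = \frac{389}{-191} + \frac{\left(-22\right) \left(1 - 105\right)}{-55} = 389 \left(- \frac{1}{191}\right) + - 22 \left(1 - 105\right) \left(- \frac{1}{55}\right) = - \frac{389}{191} + \left(-22\right) \left(-104\right) \left(- \frac{1}{55}\right) = - \frac{389}{191} + 2288 \left(- \frac{1}{55}\right) = - \frac{389}{191} - \frac{208}{5} = - \frac{41673}{955}$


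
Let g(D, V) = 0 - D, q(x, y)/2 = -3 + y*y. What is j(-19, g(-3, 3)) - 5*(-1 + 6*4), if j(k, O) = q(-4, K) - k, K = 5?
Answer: -52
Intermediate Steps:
q(x, y) = -6 + 2*y**2 (q(x, y) = 2*(-3 + y*y) = 2*(-3 + y**2) = -6 + 2*y**2)
g(D, V) = -D
j(k, O) = 44 - k (j(k, O) = (-6 + 2*5**2) - k = (-6 + 2*25) - k = (-6 + 50) - k = 44 - k)
j(-19, g(-3, 3)) - 5*(-1 + 6*4) = (44 - 1*(-19)) - 5*(-1 + 6*4) = (44 + 19) - 5*(-1 + 24) = 63 - 5*23 = 63 - 1*115 = 63 - 115 = -52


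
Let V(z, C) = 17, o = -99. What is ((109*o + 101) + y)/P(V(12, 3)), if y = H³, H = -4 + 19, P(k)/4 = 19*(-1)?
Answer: 385/4 ≈ 96.250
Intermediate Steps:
P(k) = -76 (P(k) = 4*(19*(-1)) = 4*(-19) = -76)
H = 15
y = 3375 (y = 15³ = 3375)
((109*o + 101) + y)/P(V(12, 3)) = ((109*(-99) + 101) + 3375)/(-76) = ((-10791 + 101) + 3375)*(-1/76) = (-10690 + 3375)*(-1/76) = -7315*(-1/76) = 385/4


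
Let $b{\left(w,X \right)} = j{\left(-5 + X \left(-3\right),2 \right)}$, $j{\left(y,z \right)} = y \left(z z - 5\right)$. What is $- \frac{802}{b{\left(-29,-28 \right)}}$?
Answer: $\frac{802}{79} \approx 10.152$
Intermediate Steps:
$j{\left(y,z \right)} = y \left(-5 + z^{2}\right)$ ($j{\left(y,z \right)} = y \left(z^{2} - 5\right) = y \left(-5 + z^{2}\right)$)
$b{\left(w,X \right)} = 5 + 3 X$ ($b{\left(w,X \right)} = \left(-5 + X \left(-3\right)\right) \left(-5 + 2^{2}\right) = \left(-5 - 3 X\right) \left(-5 + 4\right) = \left(-5 - 3 X\right) \left(-1\right) = 5 + 3 X$)
$- \frac{802}{b{\left(-29,-28 \right)}} = - \frac{802}{5 + 3 \left(-28\right)} = - \frac{802}{5 - 84} = - \frac{802}{-79} = \left(-802\right) \left(- \frac{1}{79}\right) = \frac{802}{79}$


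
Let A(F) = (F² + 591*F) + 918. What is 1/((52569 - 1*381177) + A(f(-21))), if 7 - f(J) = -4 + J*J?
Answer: -1/396920 ≈ -2.5194e-6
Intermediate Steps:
f(J) = 11 - J² (f(J) = 7 - (-4 + J*J) = 7 - (-4 + J²) = 7 + (4 - J²) = 11 - J²)
A(F) = 918 + F² + 591*F
1/((52569 - 1*381177) + A(f(-21))) = 1/((52569 - 1*381177) + (918 + (11 - 1*(-21)²)² + 591*(11 - 1*(-21)²))) = 1/((52569 - 381177) + (918 + (11 - 1*441)² + 591*(11 - 1*441))) = 1/(-328608 + (918 + (11 - 441)² + 591*(11 - 441))) = 1/(-328608 + (918 + (-430)² + 591*(-430))) = 1/(-328608 + (918 + 184900 - 254130)) = 1/(-328608 - 68312) = 1/(-396920) = -1/396920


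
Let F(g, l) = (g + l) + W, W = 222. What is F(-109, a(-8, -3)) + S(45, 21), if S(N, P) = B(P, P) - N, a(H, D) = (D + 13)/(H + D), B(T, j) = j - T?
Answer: 738/11 ≈ 67.091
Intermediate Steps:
a(H, D) = (13 + D)/(D + H)
F(g, l) = 222 + g + l (F(g, l) = (g + l) + 222 = 222 + g + l)
S(N, P) = -N (S(N, P) = (P - P) - N = 0 - N = -N)
F(-109, a(-8, -3)) + S(45, 21) = (222 - 109 + (13 - 3)/(-3 - 8)) - 1*45 = (222 - 109 + 10/(-11)) - 45 = (222 - 109 - 1/11*10) - 45 = (222 - 109 - 10/11) - 45 = 1233/11 - 45 = 738/11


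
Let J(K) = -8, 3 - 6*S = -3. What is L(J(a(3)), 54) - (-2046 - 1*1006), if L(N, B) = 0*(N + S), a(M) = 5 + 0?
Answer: 3052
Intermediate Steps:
S = 1 (S = ½ - ⅙*(-3) = ½ + ½ = 1)
a(M) = 5
L(N, B) = 0 (L(N, B) = 0*(N + 1) = 0*(1 + N) = 0)
L(J(a(3)), 54) - (-2046 - 1*1006) = 0 - (-2046 - 1*1006) = 0 - (-2046 - 1006) = 0 - 1*(-3052) = 0 + 3052 = 3052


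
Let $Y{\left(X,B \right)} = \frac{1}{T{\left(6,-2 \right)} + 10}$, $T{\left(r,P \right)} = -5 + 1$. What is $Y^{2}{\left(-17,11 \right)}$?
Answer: $\frac{1}{36} \approx 0.027778$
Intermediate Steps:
$T{\left(r,P \right)} = -4$
$Y{\left(X,B \right)} = \frac{1}{6}$ ($Y{\left(X,B \right)} = \frac{1}{-4 + 10} = \frac{1}{6}$)
$Y^{2}{\left(-17,11 \right)} = \left(\frac{1}{6}\right)^{2} = \frac{1}{36}$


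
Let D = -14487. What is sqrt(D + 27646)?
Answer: sqrt(13159) ≈ 114.71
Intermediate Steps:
sqrt(D + 27646) = sqrt(-14487 + 27646) = sqrt(13159)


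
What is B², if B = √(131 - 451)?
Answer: -320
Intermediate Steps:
B = 8*I*√5 (B = √(-320) = 8*I*√5 ≈ 17.889*I)
B² = (8*I*√5)² = -320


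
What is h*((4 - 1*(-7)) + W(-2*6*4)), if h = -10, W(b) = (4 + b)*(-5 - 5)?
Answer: -4510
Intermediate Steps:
W(b) = -40 - 10*b (W(b) = (4 + b)*(-10) = -40 - 10*b)
h*((4 - 1*(-7)) + W(-2*6*4)) = -10*((4 - 1*(-7)) + (-40 - 10*(-2*6)*4)) = -10*((4 + 7) + (-40 - (-120)*4)) = -10*(11 + (-40 - 10*(-48))) = -10*(11 + (-40 + 480)) = -10*(11 + 440) = -10*451 = -4510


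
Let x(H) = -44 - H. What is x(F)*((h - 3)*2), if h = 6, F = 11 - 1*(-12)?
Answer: -402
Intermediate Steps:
F = 23 (F = 11 + 12 = 23)
x(F)*((h - 3)*2) = (-44 - 1*23)*((6 - 3)*2) = (-44 - 23)*(3*2) = -67*6 = -402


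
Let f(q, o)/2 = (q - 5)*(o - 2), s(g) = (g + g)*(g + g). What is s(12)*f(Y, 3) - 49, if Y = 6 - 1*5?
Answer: -4657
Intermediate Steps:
s(g) = 4*g**2 (s(g) = (2*g)*(2*g) = 4*g**2)
Y = 1 (Y = 6 - 5 = 1)
f(q, o) = 2*(-5 + q)*(-2 + o) (f(q, o) = 2*((q - 5)*(o - 2)) = 2*((-5 + q)*(-2 + o)) = 2*(-5 + q)*(-2 + o))
s(12)*f(Y, 3) - 49 = (4*12**2)*(20 - 10*3 - 4*1 + 2*3*1) - 49 = (4*144)*(20 - 30 - 4 + 6) - 49 = 576*(-8) - 49 = -4608 - 49 = -4657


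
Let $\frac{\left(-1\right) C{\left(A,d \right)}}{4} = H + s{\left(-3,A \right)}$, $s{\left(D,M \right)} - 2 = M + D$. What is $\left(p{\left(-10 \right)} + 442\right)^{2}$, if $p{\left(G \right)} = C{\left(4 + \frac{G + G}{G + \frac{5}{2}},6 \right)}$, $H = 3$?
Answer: $\frac{1493284}{9} \approx 1.6592 \cdot 10^{5}$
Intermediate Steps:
$s{\left(D,M \right)} = 2 + D + M$ ($s{\left(D,M \right)} = 2 + \left(M + D\right) = 2 + \left(D + M\right) = 2 + D + M$)
$C{\left(A,d \right)} = -8 - 4 A$ ($C{\left(A,d \right)} = - 4 \left(3 + \left(2 - 3 + A\right)\right) = - 4 \left(3 + \left(-1 + A\right)\right) = - 4 \left(2 + A\right) = -8 - 4 A$)
$p{\left(G \right)} = -24 - \frac{8 G}{\frac{5}{2} + G}$ ($p{\left(G \right)} = -8 - 4 \left(4 + \frac{G + G}{G + \frac{5}{2}}\right) = -8 - 4 \left(4 + \frac{2 G}{G + 5 \cdot \frac{1}{2}}\right) = -8 - 4 \left(4 + \frac{2 G}{G + \frac{5}{2}}\right) = -8 - 4 \left(4 + \frac{2 G}{\frac{5}{2} + G}\right) = -8 - \left(16 + \frac{8 G}{\frac{5}{2} + G}\right) = -24 - \frac{8 G}{\frac{5}{2} + G}$)
$\left(p{\left(-10 \right)} + 442\right)^{2} = \left(\frac{8 \left(-15 - -80\right)}{5 + 2 \left(-10\right)} + 442\right)^{2} = \left(\frac{8 \left(-15 + 80\right)}{5 - 20} + 442\right)^{2} = \left(8 \frac{1}{-15} \cdot 65 + 442\right)^{2} = \left(8 \left(- \frac{1}{15}\right) 65 + 442\right)^{2} = \left(- \frac{104}{3} + 442\right)^{2} = \left(\frac{1222}{3}\right)^{2} = \frac{1493284}{9}$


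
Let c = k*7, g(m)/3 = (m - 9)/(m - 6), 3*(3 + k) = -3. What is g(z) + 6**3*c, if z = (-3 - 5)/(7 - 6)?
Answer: -84621/14 ≈ -6044.4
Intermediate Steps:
k = -4 (k = -3 + (1/3)*(-3) = -3 - 1 = -4)
z = -8 (z = -8/1 = -8*1 = -8)
g(m) = 3*(-9 + m)/(-6 + m) (g(m) = 3*((m - 9)/(m - 6)) = 3*((-9 + m)/(-6 + m)) = 3*(-9 + m)/(-6 + m))
c = -28 (c = -4*7 = -28)
g(z) + 6**3*c = 3*(-9 - 8)/(-6 - 8) + 6**3*(-28) = 3*(-17)/(-14) + 216*(-28) = 3*(-1/14)*(-17) - 6048 = 51/14 - 6048 = -84621/14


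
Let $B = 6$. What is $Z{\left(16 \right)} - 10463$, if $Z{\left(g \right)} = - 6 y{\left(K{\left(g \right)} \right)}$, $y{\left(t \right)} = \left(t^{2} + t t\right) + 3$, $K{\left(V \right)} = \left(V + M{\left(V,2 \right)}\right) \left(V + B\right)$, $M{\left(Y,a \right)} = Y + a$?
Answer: $-6724529$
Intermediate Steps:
$K{\left(V \right)} = \left(2 + 2 V\right) \left(6 + V\right)$ ($K{\left(V \right)} = \left(V + \left(V + 2\right)\right) \left(V + 6\right) = \left(V + \left(2 + V\right)\right) \left(6 + V\right) = \left(2 + 2 V\right) \left(6 + V\right)$)
$y{\left(t \right)} = 3 + 2 t^{2}$ ($y{\left(t \right)} = \left(t^{2} + t^{2}\right) + 3 = 2 t^{2} + 3 = 3 + 2 t^{2}$)
$Z{\left(g \right)} = -18 - 12 \left(12 + 2 g^{2} + 14 g\right)^{2}$ ($Z{\left(g \right)} = - 6 \left(3 + 2 \left(12 + 2 g^{2} + 14 g\right)^{2}\right) = -18 - 12 \left(12 + 2 g^{2} + 14 g\right)^{2}$)
$Z{\left(16 \right)} - 10463 = \left(-18 - 12 \left(12 + 2 \cdot 16^{2} + 14 \cdot 16\right)^{2}\right) - 10463 = \left(-18 - 12 \left(12 + 2 \cdot 256 + 224\right)^{2}\right) - 10463 = \left(-18 - 12 \left(12 + 512 + 224\right)^{2}\right) - 10463 = \left(-18 - 12 \cdot 748^{2}\right) - 10463 = \left(-18 - 6714048\right) - 10463 = -6714066 - 10463 = -6724529$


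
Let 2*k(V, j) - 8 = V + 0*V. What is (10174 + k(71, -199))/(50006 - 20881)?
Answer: 20427/58250 ≈ 0.35068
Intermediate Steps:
k(V, j) = 4 + V/2 (k(V, j) = 4 + (V + 0*V)/2 = 4 + (V + 0)/2 = 4 + V/2)
(10174 + k(71, -199))/(50006 - 20881) = (10174 + (4 + (1/2)*71))/(50006 - 20881) = (10174 + (4 + 71/2))/29125 = (10174 + 79/2)*(1/29125) = (20427/2)*(1/29125) = 20427/58250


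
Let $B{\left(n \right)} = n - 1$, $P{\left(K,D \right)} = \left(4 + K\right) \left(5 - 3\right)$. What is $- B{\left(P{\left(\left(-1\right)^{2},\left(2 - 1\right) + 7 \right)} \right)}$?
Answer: $-9$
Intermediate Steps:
$P{\left(K,D \right)} = 8 + 2 K$ ($P{\left(K,D \right)} = \left(4 + K\right) 2 = 8 + 2 K$)
$B{\left(n \right)} = -1 + n$
$- B{\left(P{\left(\left(-1\right)^{2},\left(2 - 1\right) + 7 \right)} \right)} = - (-1 + \left(8 + 2 \left(-1\right)^{2}\right)) = - (-1 + \left(8 + 2 \cdot 1\right)) = - (-1 + \left(8 + 2\right)) = - (-1 + 10) = \left(-1\right) 9 = -9$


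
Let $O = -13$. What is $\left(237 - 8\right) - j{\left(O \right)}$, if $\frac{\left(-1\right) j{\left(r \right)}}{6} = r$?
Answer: $151$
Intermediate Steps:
$j{\left(r \right)} = - 6 r$
$\left(237 - 8\right) - j{\left(O \right)} = \left(237 - 8\right) - \left(-6\right) \left(-13\right) = \left(237 - 8\right) - 78 = 229 - 78 = 151$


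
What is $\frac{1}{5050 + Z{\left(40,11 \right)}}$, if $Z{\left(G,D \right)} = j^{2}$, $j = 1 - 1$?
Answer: $\frac{1}{5050} \approx 0.00019802$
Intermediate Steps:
$j = 0$
$Z{\left(G,D \right)} = 0$ ($Z{\left(G,D \right)} = 0^{2} = 0$)
$\frac{1}{5050 + Z{\left(40,11 \right)}} = \frac{1}{5050 + 0} = \frac{1}{5050}$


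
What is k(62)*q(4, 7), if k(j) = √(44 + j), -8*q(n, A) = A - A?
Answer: 0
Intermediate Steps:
q(n, A) = 0 (q(n, A) = -(A - A)/8 = -⅛*0 = 0)
k(62)*q(4, 7) = √(44 + 62)*0 = √106*0 = 0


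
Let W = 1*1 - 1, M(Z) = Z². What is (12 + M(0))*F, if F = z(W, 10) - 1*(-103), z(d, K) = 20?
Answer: 1476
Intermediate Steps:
W = 0 (W = 1 - 1 = 0)
F = 123 (F = 20 - 1*(-103) = 20 + 103 = 123)
(12 + M(0))*F = (12 + 0²)*123 = (12 + 0)*123 = 12*123 = 1476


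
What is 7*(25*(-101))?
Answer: -17675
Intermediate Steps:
7*(25*(-101)) = 7*(-2525) = -17675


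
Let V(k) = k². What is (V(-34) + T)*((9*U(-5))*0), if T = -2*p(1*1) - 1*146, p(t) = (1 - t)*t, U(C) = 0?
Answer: 0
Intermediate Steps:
p(t) = t*(1 - t)
T = -146 (T = -2*1*1*(1 - 1) - 1*146 = -2*(1 - 1*1) - 146 = -2*(1 - 1) - 146 = -2*0 - 146 = 0 - 146 = -146)
(V(-34) + T)*((9*U(-5))*0) = ((-34)² - 146)*((9*0)*0) = (1156 - 146)*(0*0) = 1010*0 = 0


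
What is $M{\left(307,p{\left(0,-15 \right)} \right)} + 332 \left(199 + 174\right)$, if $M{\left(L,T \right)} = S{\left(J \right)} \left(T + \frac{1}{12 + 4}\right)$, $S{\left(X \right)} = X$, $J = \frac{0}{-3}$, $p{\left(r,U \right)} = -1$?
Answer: $123836$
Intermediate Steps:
$J = 0$ ($J = 0 \left(- \frac{1}{3}\right) = 0$)
$M{\left(L,T \right)} = 0$ ($M{\left(L,T \right)} = 0 \left(T + \frac{1}{12 + 4}\right) = 0 \left(T + \frac{1}{16}\right) = 0 \left(\frac{1}{16} + T\right) = 0$)
$M{\left(307,p{\left(0,-15 \right)} \right)} + 332 \left(199 + 174\right) = 0 + 332 \left(199 + 174\right) = 0 + 332 \cdot 373 = 0 + 123836 = 123836$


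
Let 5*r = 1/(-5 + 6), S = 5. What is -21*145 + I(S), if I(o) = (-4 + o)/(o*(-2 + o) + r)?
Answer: -231415/76 ≈ -3044.9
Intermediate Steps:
r = 1/5 (r = 1/(5*(-5 + 6)) = (1/5)/1 = (1/5)*1 = 1/5 ≈ 0.20000)
I(o) = (-4 + o)/(1/5 + o*(-2 + o)) (I(o) = (-4 + o)/(o*(-2 + o) + 1/5) = (-4 + o)/(1/5 + o*(-2 + o)))
-21*145 + I(S) = -21*145 + 5*(-4 + 5)/(1 - 10*5 + 5*5**2) = -3045 + 5*1/(1 - 50 + 5*25) = -3045 + 5*1/(1 - 50 + 125) = -3045 + 5*1/76 = -3045 + 5*(1/76)*1 = -3045 + 5/76 = -231415/76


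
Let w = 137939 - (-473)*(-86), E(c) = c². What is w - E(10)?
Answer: 97161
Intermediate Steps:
w = 97261 (w = 137939 - 1*40678 = 137939 - 40678 = 97261)
w - E(10) = 97261 - 1*10² = 97261 - 1*100 = 97261 - 100 = 97161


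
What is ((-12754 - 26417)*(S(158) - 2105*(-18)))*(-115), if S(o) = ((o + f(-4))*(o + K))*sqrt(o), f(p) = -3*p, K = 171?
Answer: 170681756850 + 251945913450*sqrt(158) ≈ 3.3376e+12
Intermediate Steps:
S(o) = sqrt(o)*(12 + o)*(171 + o) (S(o) = ((o - 3*(-4))*(o + 171))*sqrt(o) = ((o + 12)*(171 + o))*sqrt(o) = ((12 + o)*(171 + o))*sqrt(o) = sqrt(o)*(12 + o)*(171 + o))
((-12754 - 26417)*(S(158) - 2105*(-18)))*(-115) = ((-12754 - 26417)*(sqrt(158)*(2052 + 158**2 + 183*158) - 2105*(-18)))*(-115) = -39171*(sqrt(158)*(2052 + 24964 + 28914) + 37890)*(-115) = -39171*(sqrt(158)*55930 + 37890)*(-115) = -39171*(55930*sqrt(158) + 37890)*(-115) = -39171*(37890 + 55930*sqrt(158))*(-115) = (-1484189190 - 2190834030*sqrt(158))*(-115) = 170681756850 + 251945913450*sqrt(158)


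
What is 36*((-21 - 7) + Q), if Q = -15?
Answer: -1548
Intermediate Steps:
36*((-21 - 7) + Q) = 36*((-21 - 7) - 15) = 36*(-28 - 15) = 36*(-43) = -1548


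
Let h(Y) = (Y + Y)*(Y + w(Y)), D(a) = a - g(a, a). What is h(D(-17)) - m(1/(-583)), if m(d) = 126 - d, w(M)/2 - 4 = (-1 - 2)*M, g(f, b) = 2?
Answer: -2355321/583 ≈ -4040.0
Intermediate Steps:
w(M) = 8 - 6*M (w(M) = 8 + 2*((-1 - 2)*M) = 8 + 2*(-3*M) = 8 - 6*M)
D(a) = -2 + a (D(a) = a - 1*2 = a - 2 = -2 + a)
h(Y) = 2*Y*(8 - 5*Y) (h(Y) = (Y + Y)*(Y + (8 - 6*Y)) = (2*Y)*(8 - 5*Y) = 2*Y*(8 - 5*Y))
h(D(-17)) - m(1/(-583)) = 2*(-2 - 17)*(8 - 5*(-2 - 17)) - (126 - 1/(-583)) = 2*(-19)*(8 - 5*(-19)) - (126 - 1*(-1/583)) = 2*(-19)*(8 + 95) - (126 + 1/583) = 2*(-19)*103 - 1*73459/583 = -3914 - 73459/583 = -2355321/583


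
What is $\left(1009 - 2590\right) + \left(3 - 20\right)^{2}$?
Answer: $-1292$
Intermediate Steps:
$\left(1009 - 2590\right) + \left(3 - 20\right)^{2} = -1581 + \left(-17\right)^{2} = -1581 + 289 = -1292$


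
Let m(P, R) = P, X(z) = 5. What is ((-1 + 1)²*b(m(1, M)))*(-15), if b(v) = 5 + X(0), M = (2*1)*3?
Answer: 0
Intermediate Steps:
M = 6 (M = 2*3 = 6)
b(v) = 10 (b(v) = 5 + 5 = 10)
((-1 + 1)²*b(m(1, M)))*(-15) = ((-1 + 1)²*10)*(-15) = (0²*10)*(-15) = (0*10)*(-15) = 0*(-15) = 0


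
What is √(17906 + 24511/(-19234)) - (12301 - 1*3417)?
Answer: -8884 + √6623795168362/19234 ≈ -8750.2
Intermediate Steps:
√(17906 + 24511/(-19234)) - (12301 - 1*3417) = √(17906 + 24511*(-1/19234)) - (12301 - 3417) = √(17906 - 24511/19234) - 1*8884 = √(344379493/19234) - 8884 = √6623795168362/19234 - 8884 = -8884 + √6623795168362/19234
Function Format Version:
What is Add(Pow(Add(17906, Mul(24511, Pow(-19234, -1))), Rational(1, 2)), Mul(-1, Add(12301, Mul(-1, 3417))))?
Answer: Add(-8884, Mul(Rational(1, 19234), Pow(6623795168362, Rational(1, 2)))) ≈ -8750.2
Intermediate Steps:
Add(Pow(Add(17906, Mul(24511, Pow(-19234, -1))), Rational(1, 2)), Mul(-1, Add(12301, Mul(-1, 3417)))) = Add(Pow(Add(17906, Mul(24511, Rational(-1, 19234))), Rational(1, 2)), Mul(-1, Add(12301, -3417))) = Add(Pow(Add(17906, Rational(-24511, 19234)), Rational(1, 2)), Mul(-1, 8884)) = Add(Pow(Rational(344379493, 19234), Rational(1, 2)), -8884) = Add(Mul(Rational(1, 19234), Pow(6623795168362, Rational(1, 2))), -8884) = Add(-8884, Mul(Rational(1, 19234), Pow(6623795168362, Rational(1, 2))))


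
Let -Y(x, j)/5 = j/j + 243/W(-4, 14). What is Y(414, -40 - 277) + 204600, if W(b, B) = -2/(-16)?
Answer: 194875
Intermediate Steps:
W(b, B) = 1/8 (W(b, B) = -2*(-1/16) = 1/8)
Y(x, j) = -9725 (Y(x, j) = -5*(j/j + 243/(1/8)) = -5*(1 + 243*8) = -5*(1 + 1944) = -5*1945 = -9725)
Y(414, -40 - 277) + 204600 = -9725 + 204600 = 194875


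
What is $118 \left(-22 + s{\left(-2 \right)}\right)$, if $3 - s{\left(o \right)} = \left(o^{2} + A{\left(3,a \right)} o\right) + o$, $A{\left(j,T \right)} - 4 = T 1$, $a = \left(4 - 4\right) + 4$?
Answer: $-590$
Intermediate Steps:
$a = 4$ ($a = 0 + 4 = 4$)
$A{\left(j,T \right)} = 4 + T$ ($A{\left(j,T \right)} = 4 + T 1 = 4 + T$)
$s{\left(o \right)} = 3 - o^{2} - 9 o$ ($s{\left(o \right)} = 3 - \left(\left(o^{2} + \left(4 + 4\right) o\right) + o\right) = 3 - \left(\left(o^{2} + 8 o\right) + o\right) = 3 - \left(o^{2} + 9 o\right) = 3 - o^{2} - 9 o$)
$118 \left(-22 + s{\left(-2 \right)}\right) = 118 \left(-22 - -17\right) = 118 \left(-22 + \left(3 - 4 + 18\right)\right) = 118 \left(-22 + 17\right) = 118 \left(-5\right) = -590$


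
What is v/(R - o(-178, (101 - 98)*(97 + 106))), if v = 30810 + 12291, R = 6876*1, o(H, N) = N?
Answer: 14367/2089 ≈ 6.8775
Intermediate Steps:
R = 6876
v = 43101
v/(R - o(-178, (101 - 98)*(97 + 106))) = 43101/(6876 - (101 - 98)*(97 + 106)) = 43101/(6876 - 3*203) = 43101/(6876 - 1*609) = 43101/(6876 - 609) = 43101/6267 = 43101*(1/6267) = 14367/2089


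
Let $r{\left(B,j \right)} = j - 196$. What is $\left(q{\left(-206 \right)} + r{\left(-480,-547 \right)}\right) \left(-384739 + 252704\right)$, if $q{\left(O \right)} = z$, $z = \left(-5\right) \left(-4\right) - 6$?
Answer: $96253515$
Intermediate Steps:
$r{\left(B,j \right)} = -196 + j$ ($r{\left(B,j \right)} = j - 196 = -196 + j$)
$z = 14$ ($z = 20 - 6 = 14$)
$q{\left(O \right)} = 14$
$\left(q{\left(-206 \right)} + r{\left(-480,-547 \right)}\right) \left(-384739 + 252704\right) = \left(14 - 743\right) \left(-384739 + 252704\right) = \left(14 - 743\right) \left(-132035\right) = \left(-729\right) \left(-132035\right) = 96253515$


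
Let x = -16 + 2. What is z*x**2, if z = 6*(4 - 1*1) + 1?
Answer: 3724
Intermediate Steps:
x = -14
z = 19 (z = 6*(4 - 1) + 1 = 6*3 + 1 = 18 + 1 = 19)
z*x**2 = 19*(-14)**2 = 19*196 = 3724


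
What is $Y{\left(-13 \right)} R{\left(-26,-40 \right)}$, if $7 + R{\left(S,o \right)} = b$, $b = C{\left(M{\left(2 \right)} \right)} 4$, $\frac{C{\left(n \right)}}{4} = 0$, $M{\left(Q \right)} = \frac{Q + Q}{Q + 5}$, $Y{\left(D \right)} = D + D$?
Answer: $182$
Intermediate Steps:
$Y{\left(D \right)} = 2 D$
$M{\left(Q \right)} = \frac{2 Q}{5 + Q}$
$C{\left(n \right)} = 0$ ($C{\left(n \right)} = 4 \cdot 0 = 0$)
$b = 0$ ($b = 0 \cdot 4 = 0$)
$R{\left(S,o \right)} = -7$ ($R{\left(S,o \right)} = -7 + 0 = -7$)
$Y{\left(-13 \right)} R{\left(-26,-40 \right)} = 2 \left(-13\right) \left(-7\right) = \left(-26\right) \left(-7\right) = 182$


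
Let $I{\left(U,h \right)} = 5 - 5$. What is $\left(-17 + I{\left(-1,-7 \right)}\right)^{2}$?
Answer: $289$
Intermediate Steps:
$I{\left(U,h \right)} = 0$ ($I{\left(U,h \right)} = 5 - 5 = 0$)
$\left(-17 + I{\left(-1,-7 \right)}\right)^{2} = \left(-17 + 0\right)^{2} = \left(-17\right)^{2} = 289$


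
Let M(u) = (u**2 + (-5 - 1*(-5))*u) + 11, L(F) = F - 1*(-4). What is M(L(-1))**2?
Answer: 400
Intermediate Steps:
L(F) = 4 + F (L(F) = F + 4 = 4 + F)
M(u) = 11 + u**2 (M(u) = (u**2 + (-5 + 5)*u) + 11 = (u**2 + 0*u) + 11 = (u**2 + 0) + 11 = u**2 + 11 = 11 + u**2)
M(L(-1))**2 = (11 + (4 - 1)**2)**2 = (11 + 3**2)**2 = (11 + 9)**2 = 20**2 = 400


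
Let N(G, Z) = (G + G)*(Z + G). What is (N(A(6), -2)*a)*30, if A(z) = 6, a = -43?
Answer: -61920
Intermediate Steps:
N(G, Z) = 2*G*(G + Z) (N(G, Z) = (2*G)*(G + Z) = 2*G*(G + Z))
(N(A(6), -2)*a)*30 = ((2*6*(6 - 2))*(-43))*30 = ((2*6*4)*(-43))*30 = (48*(-43))*30 = -2064*30 = -61920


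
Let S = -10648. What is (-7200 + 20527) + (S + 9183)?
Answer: 11862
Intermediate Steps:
(-7200 + 20527) + (S + 9183) = (-7200 + 20527) + (-10648 + 9183) = 13327 - 1465 = 11862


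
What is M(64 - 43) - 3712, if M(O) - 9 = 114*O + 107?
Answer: -1202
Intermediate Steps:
M(O) = 116 + 114*O (M(O) = 9 + (114*O + 107) = 9 + (107 + 114*O) = 116 + 114*O)
M(64 - 43) - 3712 = (116 + 114*(64 - 43)) - 3712 = (116 + 114*21) - 3712 = (116 + 2394) - 3712 = 2510 - 3712 = -1202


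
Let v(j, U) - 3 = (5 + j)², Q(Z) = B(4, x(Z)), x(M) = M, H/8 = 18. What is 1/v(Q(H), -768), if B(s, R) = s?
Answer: 1/84 ≈ 0.011905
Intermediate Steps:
H = 144 (H = 8*18 = 144)
Q(Z) = 4
v(j, U) = 3 + (5 + j)²
1/v(Q(H), -768) = 1/(3 + (5 + 4)²) = 1/(3 + 9²) = 1/(3 + 81) = 1/84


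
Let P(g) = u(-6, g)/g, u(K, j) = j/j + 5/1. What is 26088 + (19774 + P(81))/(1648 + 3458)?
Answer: 1798538878/68931 ≈ 26092.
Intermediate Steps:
u(K, j) = 6 (u(K, j) = 1 + 5*1 = 1 + 5 = 6)
P(g) = 6/g
26088 + (19774 + P(81))/(1648 + 3458) = 26088 + (19774 + 6/81)/(1648 + 3458) = 26088 + (19774 + 6*(1/81))/5106 = 26088 + (19774 + 2/27)*(1/5106) = 26088 + (533900/27)*(1/5106) = 26088 + 266950/68931 = 1798538878/68931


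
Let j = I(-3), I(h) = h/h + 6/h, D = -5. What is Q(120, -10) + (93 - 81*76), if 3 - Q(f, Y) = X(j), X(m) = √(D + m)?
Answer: -6060 - I*√6 ≈ -6060.0 - 2.4495*I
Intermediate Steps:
I(h) = 1 + 6/h
j = -1 (j = (6 - 3)/(-3) = -⅓*3 = -1)
X(m) = √(-5 + m)
Q(f, Y) = 3 - I*√6 (Q(f, Y) = 3 - √(-5 - 1) = 3 - √(-6) = 3 - I*√6)
Q(120, -10) + (93 - 81*76) = (3 - I*√6) + (93 - 81*76) = (3 - I*√6) + (93 - 6156) = (3 - I*√6) - 6063 = -6060 - I*√6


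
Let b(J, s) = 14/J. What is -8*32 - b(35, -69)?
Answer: -1282/5 ≈ -256.40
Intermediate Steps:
-8*32 - b(35, -69) = -8*32 - 14/35 = -256 - 14/35 = -256 - 1*⅖ = -256 - ⅖ = -1282/5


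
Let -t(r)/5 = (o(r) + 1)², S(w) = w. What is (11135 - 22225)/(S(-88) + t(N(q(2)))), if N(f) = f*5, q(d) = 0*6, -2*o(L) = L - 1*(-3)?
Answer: 44360/357 ≈ 124.26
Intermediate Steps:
o(L) = -3/2 - L/2 (o(L) = -(L - 1*(-3))/2 = -(L + 3)/2 = -(3 + L)/2 = -3/2 - L/2)
q(d) = 0
N(f) = 5*f
t(r) = -5*(-½ - r/2)² (t(r) = -5*((-3/2 - r/2) + 1)² = -5*(-½ - r/2)²)
(11135 - 22225)/(S(-88) + t(N(q(2)))) = (11135 - 22225)/(-88 - 5*(1 + 5*0)²/4) = -11090/(-88 - 5*(1 + 0)²/4) = -11090/(-88 - 5/4*1²) = -11090/(-88 - 5/4*1) = -11090/(-88 - 5/4) = -11090/(-357/4) = -11090*(-4/357) = 44360/357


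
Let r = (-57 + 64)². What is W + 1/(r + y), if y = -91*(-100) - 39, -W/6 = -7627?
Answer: 416891821/9110 ≈ 45762.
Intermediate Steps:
W = 45762 (W = -6*(-7627) = 45762)
r = 49 (r = 7² = 49)
y = 9061 (y = 9100 - 39 = 9061)
W + 1/(r + y) = 45762 + 1/(49 + 9061) = 45762 + 1/9110 = 416891821/9110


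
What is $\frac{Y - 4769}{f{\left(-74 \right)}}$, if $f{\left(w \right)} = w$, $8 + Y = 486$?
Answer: $\frac{4291}{74} \approx 57.987$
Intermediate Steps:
$Y = 478$ ($Y = -8 + 486 = 478$)
$\frac{Y - 4769}{f{\left(-74 \right)}} = \frac{478 - 4769}{-74} = \left(478 - 4769\right) \left(- \frac{1}{74}\right) = \left(-4291\right) \left(- \frac{1}{74}\right) = \frac{4291}{74}$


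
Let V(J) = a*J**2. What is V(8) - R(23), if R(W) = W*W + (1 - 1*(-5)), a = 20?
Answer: 745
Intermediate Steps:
V(J) = 20*J**2
R(W) = 6 + W**2 (R(W) = W**2 + (1 + 5) = W**2 + 6 = 6 + W**2)
V(8) - R(23) = 20*8**2 - (6 + 23**2) = 20*64 - (6 + 529) = 1280 - 1*535 = 1280 - 535 = 745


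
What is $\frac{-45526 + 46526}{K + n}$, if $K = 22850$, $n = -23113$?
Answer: $- \frac{1000}{263} \approx -3.8023$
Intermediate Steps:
$\frac{-45526 + 46526}{K + n} = \frac{-45526 + 46526}{22850 - 23113} = \frac{1000}{-263} = 1000 \left(- \frac{1}{263}\right) = - \frac{1000}{263}$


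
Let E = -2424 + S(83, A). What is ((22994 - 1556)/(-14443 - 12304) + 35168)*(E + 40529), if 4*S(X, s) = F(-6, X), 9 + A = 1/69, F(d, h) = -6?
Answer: 35840802069503/26747 ≈ 1.3400e+9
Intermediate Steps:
A = -620/69 (A = -9 + 1/69 = -620/69 ≈ -8.9855)
S(X, s) = -3/2 (S(X, s) = (1/4)*(-6) = -3/2)
E = -4851/2 (E = -2424 - 3/2 = -4851/2 ≈ -2425.5)
((22994 - 1556)/(-14443 - 12304) + 35168)*(E + 40529) = ((22994 - 1556)/(-14443 - 12304) + 35168)*(-4851/2 + 40529) = (21438/(-26747) + 35168)*(76207/2) = (21438*(-1/26747) + 35168)*(76207/2) = (-21438/26747 + 35168)*(76207/2) = (940617058/26747)*(76207/2) = 35840802069503/26747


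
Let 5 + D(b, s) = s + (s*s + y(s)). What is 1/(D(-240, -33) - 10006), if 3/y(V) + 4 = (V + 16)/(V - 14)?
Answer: -57/510482 ≈ -0.00011166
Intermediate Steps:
y(V) = 3/(-4 + (16 + V)/(-14 + V)) (y(V) = 3/(-4 + (V + 16)/(V - 14)) = 3/(-4 + (16 + V)/(-14 + V)))
D(b, s) = -5 + s + s² + (14 - s)/(-24 + s) (D(b, s) = -5 + (s + (s*s + (14 - s)/(-24 + s))) = -5 + (s + (s² + (14 - s)/(-24 + s))) = -5 + (s + s² + (14 - s)/(-24 + s)) = -5 + s + s² + (14 - s)/(-24 + s))
1/(D(-240, -33) - 10006) = 1/((14 - 1*(-33) + (-24 - 33)*(-5 - 33 + (-33)²))/(-24 - 33) - 10006) = 1/((14 + 33 - 57*(-5 - 33 + 1089))/(-57) - 10006) = 1/(-(14 + 33 - 57*1051)/57 - 10006) = 1/(-(14 + 33 - 59907)/57 - 10006) = 1/(-1/57*(-59860) - 10006) = 1/(59860/57 - 10006) = 1/(-510482/57) = -57/510482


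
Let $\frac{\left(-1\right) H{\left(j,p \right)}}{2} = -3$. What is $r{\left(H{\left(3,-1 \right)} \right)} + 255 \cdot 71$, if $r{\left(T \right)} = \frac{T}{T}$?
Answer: $18106$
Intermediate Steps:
$H{\left(j,p \right)} = 6$ ($H{\left(j,p \right)} = \left(-2\right) \left(-3\right) = 6$)
$r{\left(T \right)} = 1$
$r{\left(H{\left(3,-1 \right)} \right)} + 255 \cdot 71 = 1 + 255 \cdot 71 = 1 + 18105 = 18106$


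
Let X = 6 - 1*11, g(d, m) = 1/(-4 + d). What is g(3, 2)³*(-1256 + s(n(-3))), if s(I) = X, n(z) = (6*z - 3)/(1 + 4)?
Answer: 1261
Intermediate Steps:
n(z) = -⅗ + 6*z/5 (n(z) = (-3 + 6*z)/5 = (-3 + 6*z)*(⅕) = -⅗ + 6*z/5)
X = -5 (X = 6 - 11 = -5)
s(I) = -5
g(3, 2)³*(-1256 + s(n(-3))) = (1/(-4 + 3))³*(-1256 - 5) = (1/(-1))³*(-1261) = (-1)³*(-1261) = -1*(-1261) = 1261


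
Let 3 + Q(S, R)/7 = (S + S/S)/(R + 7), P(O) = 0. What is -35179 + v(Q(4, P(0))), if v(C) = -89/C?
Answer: -562775/16 ≈ -35173.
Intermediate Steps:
Q(S, R) = -21 + 7*(1 + S)/(7 + R) (Q(S, R) = -21 + 7*((S + S/S)/(R + 7)) = -21 + 7*((S + 1)/(7 + R)) = -21 + 7*((1 + S)/(7 + R)) = -21 + 7*(1 + S)/(7 + R))
-35179 + v(Q(4, P(0))) = -35179 - 89*(7 + 0)/(7*(-20 + 4 - 3*0)) = -35179 - 89/(-20 + 4 + 0) = -35179 - 89/(7*(⅐)*(-16)) = -35179 - 89/(-16) = -35179 - 89*(-1/16) = -35179 + 89/16 = -562775/16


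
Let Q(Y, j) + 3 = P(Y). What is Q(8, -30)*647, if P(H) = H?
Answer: 3235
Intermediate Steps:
Q(Y, j) = -3 + Y
Q(8, -30)*647 = (-3 + 8)*647 = 5*647 = 3235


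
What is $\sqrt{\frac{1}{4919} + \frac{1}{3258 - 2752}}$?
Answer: $\frac{5 \sqrt{540116038}}{2489014} \approx 0.046686$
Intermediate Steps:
$\sqrt{\frac{1}{4919} + \frac{1}{3258 - 2752}} = \sqrt{\frac{1}{4919} + \frac{1}{506}} = \sqrt{\frac{5425}{2489014}} = \frac{5 \sqrt{540116038}}{2489014}$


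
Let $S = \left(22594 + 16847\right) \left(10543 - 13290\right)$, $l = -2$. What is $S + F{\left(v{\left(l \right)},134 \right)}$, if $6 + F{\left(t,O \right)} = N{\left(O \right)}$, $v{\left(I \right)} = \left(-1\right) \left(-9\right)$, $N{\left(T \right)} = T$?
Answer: $-108344299$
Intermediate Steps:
$v{\left(I \right)} = 9$
$F{\left(t,O \right)} = -6 + O$
$S = -108344427$ ($S = 39441 \left(-2747\right) = -108344427$)
$S + F{\left(v{\left(l \right)},134 \right)} = -108344427 + \left(-6 + 134\right) = -108344427 + 128 = -108344299$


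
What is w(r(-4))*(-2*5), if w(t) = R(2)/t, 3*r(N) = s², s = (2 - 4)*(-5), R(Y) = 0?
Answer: 0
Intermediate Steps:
s = 10 (s = -2*(-5) = 10)
r(N) = 100/3 (r(N) = (⅓)*10² = (⅓)*100 = 100/3)
w(t) = 0 (w(t) = 0/t = 0)
w(r(-4))*(-2*5) = 0*(-2*5) = 0*(-10) = 0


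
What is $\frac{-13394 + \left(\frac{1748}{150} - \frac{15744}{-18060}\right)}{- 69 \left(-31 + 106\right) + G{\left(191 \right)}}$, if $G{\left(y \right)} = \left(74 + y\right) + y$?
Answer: $\frac{27462436}{9684675} \approx 2.8357$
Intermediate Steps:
$G{\left(y \right)} = 74 + 2 y$
$\frac{-13394 + \left(\frac{1748}{150} - \frac{15744}{-18060}\right)}{- 69 \left(-31 + 106\right) + G{\left(191 \right)}} = \frac{-13394 + \left(\frac{1748}{150} - \frac{15744}{-18060}\right)}{- 69 \left(-31 + 106\right) + \left(74 + 2 \cdot 191\right)} = \frac{-13394 + \left(1748 \cdot \frac{1}{150} - - \frac{1312}{1505}\right)}{\left(-69\right) 75 + \left(74 + 382\right)} = \frac{-13394 + \left(\frac{874}{75} + \frac{1312}{1505}\right)}{-5175 + 456} = \frac{-13394 + \frac{282754}{22575}}{-4719} = \left(- \frac{302086796}{22575}\right) \left(- \frac{1}{4719}\right) = \frac{27462436}{9684675}$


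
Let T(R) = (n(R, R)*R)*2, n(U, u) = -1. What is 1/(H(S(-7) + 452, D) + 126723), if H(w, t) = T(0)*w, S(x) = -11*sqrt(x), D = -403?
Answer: 1/126723 ≈ 7.8912e-6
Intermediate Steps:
T(R) = -2*R (T(R) = -R*2 = -2*R)
H(w, t) = 0 (H(w, t) = (-2*0)*w = 0*w = 0)
1/(H(S(-7) + 452, D) + 126723) = 1/(0 + 126723) = 1/126723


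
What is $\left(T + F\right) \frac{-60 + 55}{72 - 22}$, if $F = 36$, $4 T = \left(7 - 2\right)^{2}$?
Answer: $- \frac{169}{40} \approx -4.225$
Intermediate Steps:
$T = \frac{25}{4}$ ($T = \frac{\left(7 - 2\right)^{2}}{4} = \frac{5^{2}}{4} = \frac{1}{4} \cdot 25 = \frac{25}{4} \approx 6.25$)
$\left(T + F\right) \frac{-60 + 55}{72 - 22} = \left(\frac{25}{4} + 36\right) \frac{-60 + 55}{72 - 22} = \frac{169 \left(- \frac{5}{50}\right)}{4} = \frac{169 \left(\left(-5\right) \frac{1}{50}\right)}{4} = \frac{169}{4} \left(- \frac{1}{10}\right) = - \frac{169}{40}$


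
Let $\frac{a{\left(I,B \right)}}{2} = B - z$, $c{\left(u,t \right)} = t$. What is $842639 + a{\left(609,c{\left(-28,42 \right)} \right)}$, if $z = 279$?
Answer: $842165$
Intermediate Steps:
$a{\left(I,B \right)} = -558 + 2 B$ ($a{\left(I,B \right)} = 2 \left(B - 279\right) = 2 \left(-279 + B\right) = -558 + 2 B$)
$842639 + a{\left(609,c{\left(-28,42 \right)} \right)} = 842639 + \left(-558 + 2 \cdot 42\right) = 842639 + \left(-558 + 84\right) = 842639 - 474 = 842165$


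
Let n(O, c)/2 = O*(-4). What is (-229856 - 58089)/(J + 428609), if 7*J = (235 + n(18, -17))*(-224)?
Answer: -287945/425697 ≈ -0.67641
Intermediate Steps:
n(O, c) = -8*O (n(O, c) = 2*(O*(-4)) = 2*(-4*O) = -8*O)
J = -2912 (J = ((235 - 8*18)*(-224))/7 = ((235 - 144)*(-224))/7 = (91*(-224))/7 = (1/7)*(-20384) = -2912)
(-229856 - 58089)/(J + 428609) = (-229856 - 58089)/(-2912 + 428609) = -287945/425697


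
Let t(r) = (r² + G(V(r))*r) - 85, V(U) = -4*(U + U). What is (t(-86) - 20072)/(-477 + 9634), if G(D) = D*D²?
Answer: -28006830553/9157 ≈ -3.0585e+6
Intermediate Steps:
V(U) = -8*U
G(D) = D³
t(r) = -85 + r² - 512*r⁴ (t(r) = (r² + (-8*r)³*r) - 85 = (r² + (-512*r³)*r) - 85 = (r² - 512*r⁴) - 85 = -85 + r² - 512*r⁴)
(t(-86) - 20072)/(-477 + 9634) = ((-85 + (-86)² - 512*(-86)⁴) - 20072)/(-477 + 9634) = ((-85 + 7396 - 512*54700816) - 20072)/9157 = ((-85 + 7396 - 28006817792) - 20072)*(1/9157) = (-28006810481 - 20072)*(1/9157) = -28006830553*1/9157 = -28006830553/9157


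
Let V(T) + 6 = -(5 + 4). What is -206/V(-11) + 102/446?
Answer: 46703/3345 ≈ 13.962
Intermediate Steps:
V(T) = -15 (V(T) = -6 - (5 + 4) = -6 - 1*9 = -6 - 9 = -15)
-206/V(-11) + 102/446 = -206/(-15) + 102/446 = -206*(-1/15) + 102*(1/446) = 206/15 + 51/223 = 46703/3345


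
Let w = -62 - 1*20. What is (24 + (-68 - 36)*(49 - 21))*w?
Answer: 236816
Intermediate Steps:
w = -82 (w = -62 - 20 = -82)
(24 + (-68 - 36)*(49 - 21))*w = (24 + (-68 - 36)*(49 - 21))*(-82) = (24 - 104*28)*(-82) = (24 - 2912)*(-82) = -2888*(-82) = 236816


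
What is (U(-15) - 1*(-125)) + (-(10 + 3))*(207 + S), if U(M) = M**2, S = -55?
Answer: -1626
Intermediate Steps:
(U(-15) - 1*(-125)) + (-(10 + 3))*(207 + S) = ((-15)**2 - 1*(-125)) + (-(10 + 3))*(207 - 55) = (225 + 125) - 1*13*152 = 350 - 13*152 = 350 - 1976 = -1626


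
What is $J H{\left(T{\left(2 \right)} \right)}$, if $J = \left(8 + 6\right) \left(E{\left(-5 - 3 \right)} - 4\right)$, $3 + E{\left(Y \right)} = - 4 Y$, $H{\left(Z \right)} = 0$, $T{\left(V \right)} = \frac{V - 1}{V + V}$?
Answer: $0$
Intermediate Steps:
$T{\left(V \right)} = \frac{-1 + V}{2 V}$
$E{\left(Y \right)} = -3 - 4 Y$
$J = 350$ ($J = \left(8 + 6\right) \left(\left(-3 - 4 \left(-5 - 3\right)\right) - 4\right) = 14 \left(\left(-3 - -32\right) - 4\right) = 14 \left(\left(-3 + 32\right) - 4\right) = 14 \left(29 - 4\right) = 14 \cdot 25 = 350$)
$J H{\left(T{\left(2 \right)} \right)} = 350 \cdot 0 = 0$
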